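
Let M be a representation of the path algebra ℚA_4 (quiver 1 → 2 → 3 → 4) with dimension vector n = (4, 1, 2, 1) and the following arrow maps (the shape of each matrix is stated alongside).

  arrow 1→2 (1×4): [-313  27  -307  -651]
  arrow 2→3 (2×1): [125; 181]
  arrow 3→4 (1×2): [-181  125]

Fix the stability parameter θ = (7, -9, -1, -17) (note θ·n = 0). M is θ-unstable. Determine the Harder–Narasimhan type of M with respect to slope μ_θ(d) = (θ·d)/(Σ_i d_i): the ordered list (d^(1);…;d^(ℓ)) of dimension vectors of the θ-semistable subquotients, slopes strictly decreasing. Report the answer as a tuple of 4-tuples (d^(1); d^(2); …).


Interval decomposition of M: I[1,1]^3, I[1,3], I[3,4].
HN type (ℓ=3): μ^(1)=7; μ^(2)=-1; μ^(3)=-9

((3, 0, 0, 0); (1, 1, 1, 0); (0, 0, 1, 1))


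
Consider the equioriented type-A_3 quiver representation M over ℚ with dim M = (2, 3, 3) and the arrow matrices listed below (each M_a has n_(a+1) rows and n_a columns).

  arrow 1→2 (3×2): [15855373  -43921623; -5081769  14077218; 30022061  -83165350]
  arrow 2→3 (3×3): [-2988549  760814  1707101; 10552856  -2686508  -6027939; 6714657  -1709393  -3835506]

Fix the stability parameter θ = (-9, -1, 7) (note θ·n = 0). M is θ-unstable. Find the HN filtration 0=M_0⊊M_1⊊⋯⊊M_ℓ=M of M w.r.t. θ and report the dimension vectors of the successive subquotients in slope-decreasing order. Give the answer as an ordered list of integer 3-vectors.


Via rank(M_{q-1}∘⋯∘M_p): M ≅ I[1,3]^2, I[2,3].
μ_θ-semistable layers: μ^(1)=7; μ^(2)=-1; μ^(3)=-9

((0, 0, 3); (0, 3, 0); (2, 0, 0))


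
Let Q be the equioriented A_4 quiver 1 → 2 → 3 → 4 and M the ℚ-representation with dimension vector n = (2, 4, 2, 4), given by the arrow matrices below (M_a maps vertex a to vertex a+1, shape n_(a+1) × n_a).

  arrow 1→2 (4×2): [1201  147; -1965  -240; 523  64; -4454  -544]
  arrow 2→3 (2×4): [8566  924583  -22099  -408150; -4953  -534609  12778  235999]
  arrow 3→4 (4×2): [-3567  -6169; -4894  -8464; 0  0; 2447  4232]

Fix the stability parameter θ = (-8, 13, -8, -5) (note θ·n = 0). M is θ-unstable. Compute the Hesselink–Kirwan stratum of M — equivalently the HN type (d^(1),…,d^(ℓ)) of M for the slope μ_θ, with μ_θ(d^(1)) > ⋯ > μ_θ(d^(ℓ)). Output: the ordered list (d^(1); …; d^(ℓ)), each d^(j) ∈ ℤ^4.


Via rank(M_{q-1}∘⋯∘M_p): M ≅ I[1,4]^2, I[2,2]^2, I[4,4]^2.
μ_θ-semistable layers: μ^(1)=13; μ^(2)=0; μ^(3)=-5; μ^(4)=-8

((0, 2, 0, 0); (0, 2, 2, 2); (0, 0, 0, 2); (2, 0, 0, 0))


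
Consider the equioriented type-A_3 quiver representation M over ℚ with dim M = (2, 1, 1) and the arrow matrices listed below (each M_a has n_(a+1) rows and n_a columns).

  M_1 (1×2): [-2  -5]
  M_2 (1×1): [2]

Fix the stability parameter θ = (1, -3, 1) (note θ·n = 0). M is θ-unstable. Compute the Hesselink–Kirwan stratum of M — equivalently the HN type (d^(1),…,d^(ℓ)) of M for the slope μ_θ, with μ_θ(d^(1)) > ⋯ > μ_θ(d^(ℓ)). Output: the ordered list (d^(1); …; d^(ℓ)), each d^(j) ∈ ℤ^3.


Interval decomposition of M: I[1,1], I[1,3].
HN type (ℓ=2): μ^(1)=1; μ^(2)=-1

((1, 0, 1); (1, 1, 0))


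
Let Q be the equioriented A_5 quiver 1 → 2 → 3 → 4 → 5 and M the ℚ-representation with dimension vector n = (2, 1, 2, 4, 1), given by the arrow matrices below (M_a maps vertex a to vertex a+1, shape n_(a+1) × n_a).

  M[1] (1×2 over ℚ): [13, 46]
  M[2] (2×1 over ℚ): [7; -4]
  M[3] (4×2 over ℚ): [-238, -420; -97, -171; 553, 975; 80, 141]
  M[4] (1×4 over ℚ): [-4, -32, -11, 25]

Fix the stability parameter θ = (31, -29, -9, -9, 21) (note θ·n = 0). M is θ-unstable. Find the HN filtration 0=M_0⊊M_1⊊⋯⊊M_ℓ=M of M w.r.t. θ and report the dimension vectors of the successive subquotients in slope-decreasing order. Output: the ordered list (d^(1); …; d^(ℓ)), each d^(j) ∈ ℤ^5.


Via rank(M_{q-1}∘⋯∘M_p): M ≅ I[1,1], I[1,5], I[3,4], I[4,4]^2.
μ_θ-semistable layers: μ^(1)=31; μ^(2)=21; μ^(3)=-4; μ^(4)=-9

((1, 0, 0, 0, 0); (0, 0, 0, 0, 1); (1, 1, 1, 1, 0); (0, 0, 1, 3, 0))


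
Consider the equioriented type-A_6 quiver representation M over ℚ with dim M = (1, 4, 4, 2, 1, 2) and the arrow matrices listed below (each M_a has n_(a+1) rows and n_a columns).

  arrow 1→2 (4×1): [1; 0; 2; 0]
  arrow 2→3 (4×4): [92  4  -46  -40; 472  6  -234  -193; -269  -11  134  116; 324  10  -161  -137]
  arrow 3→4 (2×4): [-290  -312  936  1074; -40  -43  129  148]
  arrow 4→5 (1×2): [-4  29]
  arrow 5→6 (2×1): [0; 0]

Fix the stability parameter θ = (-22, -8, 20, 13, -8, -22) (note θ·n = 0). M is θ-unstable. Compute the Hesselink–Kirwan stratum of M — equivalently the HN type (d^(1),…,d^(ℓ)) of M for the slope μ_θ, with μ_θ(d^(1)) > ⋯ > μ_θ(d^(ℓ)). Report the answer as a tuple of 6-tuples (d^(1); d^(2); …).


Via rank(M_{q-1}∘⋯∘M_p): M ≅ I[1,5], I[2,3]^2, I[2,4], I[6,6]^2.
μ_θ-semistable layers: μ^(1)=20; μ^(2)=33/2; μ^(3)=25/3; μ^(4)=-8; μ^(5)=-22

((0, 0, 2, 0, 0, 0); (0, 0, 1, 1, 0, 0); (0, 0, 1, 1, 1, 0); (0, 4, 0, 0, 0, 0); (1, 0, 0, 0, 0, 2))


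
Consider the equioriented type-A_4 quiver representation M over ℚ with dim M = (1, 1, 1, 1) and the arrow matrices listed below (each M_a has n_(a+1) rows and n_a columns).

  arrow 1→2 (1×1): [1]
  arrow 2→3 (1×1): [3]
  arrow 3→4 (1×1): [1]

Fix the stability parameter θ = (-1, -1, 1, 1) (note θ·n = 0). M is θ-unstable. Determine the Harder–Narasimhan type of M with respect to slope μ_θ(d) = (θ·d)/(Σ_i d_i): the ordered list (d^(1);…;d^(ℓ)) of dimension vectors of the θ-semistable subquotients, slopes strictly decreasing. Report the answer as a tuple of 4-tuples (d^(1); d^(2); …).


Interval decomposition of M: I[1,4].
HN type (ℓ=2): μ^(1)=1; μ^(2)=-1

((0, 0, 1, 1); (1, 1, 0, 0))


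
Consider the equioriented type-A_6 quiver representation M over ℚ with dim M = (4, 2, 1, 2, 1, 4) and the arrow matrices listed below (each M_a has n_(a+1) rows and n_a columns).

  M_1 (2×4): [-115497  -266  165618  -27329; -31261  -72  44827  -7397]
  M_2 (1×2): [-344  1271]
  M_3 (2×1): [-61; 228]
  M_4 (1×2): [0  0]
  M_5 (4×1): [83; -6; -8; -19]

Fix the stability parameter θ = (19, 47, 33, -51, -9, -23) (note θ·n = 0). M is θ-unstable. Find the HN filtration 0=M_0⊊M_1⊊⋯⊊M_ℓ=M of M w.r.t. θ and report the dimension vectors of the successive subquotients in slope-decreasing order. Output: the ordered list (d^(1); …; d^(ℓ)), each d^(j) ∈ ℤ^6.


Interval decomposition of M: I[1,1]^2, I[1,2], I[1,4], I[4,4], I[5,6], I[6,6]^3.
HN type (ℓ=6): μ^(1)=47; μ^(2)=19; μ^(3)=12; μ^(4)=-16; μ^(5)=-23; μ^(6)=-51

((0, 1, 0, 0, 0, 0); (3, 0, 0, 0, 0, 0); (1, 1, 1, 1, 0, 0); (0, 0, 0, 0, 1, 1); (0, 0, 0, 0, 0, 3); (0, 0, 0, 1, 0, 0))


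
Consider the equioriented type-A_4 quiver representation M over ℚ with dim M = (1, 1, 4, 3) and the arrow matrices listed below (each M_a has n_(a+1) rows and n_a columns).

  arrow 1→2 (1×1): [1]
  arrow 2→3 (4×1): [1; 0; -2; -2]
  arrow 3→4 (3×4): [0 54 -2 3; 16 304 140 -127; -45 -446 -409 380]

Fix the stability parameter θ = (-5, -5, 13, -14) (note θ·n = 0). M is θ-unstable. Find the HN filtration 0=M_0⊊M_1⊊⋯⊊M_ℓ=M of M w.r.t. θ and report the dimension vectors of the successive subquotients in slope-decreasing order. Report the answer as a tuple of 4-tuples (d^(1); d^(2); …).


Interval decomposition of M: I[1,4], I[3,3], I[3,4]^2.
HN type (ℓ=3): μ^(1)=13; μ^(2)=-1/2; μ^(3)=-5

((0, 0, 1, 0); (0, 0, 3, 3); (1, 1, 0, 0))


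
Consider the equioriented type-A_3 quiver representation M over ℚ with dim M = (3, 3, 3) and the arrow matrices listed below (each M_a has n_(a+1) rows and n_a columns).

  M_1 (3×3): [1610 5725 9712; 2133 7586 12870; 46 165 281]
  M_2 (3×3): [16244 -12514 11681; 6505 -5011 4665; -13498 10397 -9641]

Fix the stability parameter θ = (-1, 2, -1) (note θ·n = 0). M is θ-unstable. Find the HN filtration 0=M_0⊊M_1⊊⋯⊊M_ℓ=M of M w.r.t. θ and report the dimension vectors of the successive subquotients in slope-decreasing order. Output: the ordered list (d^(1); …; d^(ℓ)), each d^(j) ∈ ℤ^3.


Interval decomposition of M: I[1,3]^3.
HN type (ℓ=2): μ^(1)=1/2; μ^(2)=-1

((0, 3, 3); (3, 0, 0))


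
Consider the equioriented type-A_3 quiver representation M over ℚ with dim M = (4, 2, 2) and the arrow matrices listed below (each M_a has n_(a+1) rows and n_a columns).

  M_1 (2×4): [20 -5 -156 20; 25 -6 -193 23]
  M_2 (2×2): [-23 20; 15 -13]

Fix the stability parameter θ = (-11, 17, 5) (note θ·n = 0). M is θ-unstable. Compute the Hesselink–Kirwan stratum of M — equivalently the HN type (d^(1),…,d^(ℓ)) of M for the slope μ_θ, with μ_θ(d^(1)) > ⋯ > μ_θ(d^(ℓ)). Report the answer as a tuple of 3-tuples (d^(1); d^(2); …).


Barcode: M ≅ I[1,1]^2, I[1,3]^2. HN layers by μ_θ (2 steps, strictly decreasing):
  μ^(1)=11; μ^(2)=-11

((0, 2, 2); (4, 0, 0))


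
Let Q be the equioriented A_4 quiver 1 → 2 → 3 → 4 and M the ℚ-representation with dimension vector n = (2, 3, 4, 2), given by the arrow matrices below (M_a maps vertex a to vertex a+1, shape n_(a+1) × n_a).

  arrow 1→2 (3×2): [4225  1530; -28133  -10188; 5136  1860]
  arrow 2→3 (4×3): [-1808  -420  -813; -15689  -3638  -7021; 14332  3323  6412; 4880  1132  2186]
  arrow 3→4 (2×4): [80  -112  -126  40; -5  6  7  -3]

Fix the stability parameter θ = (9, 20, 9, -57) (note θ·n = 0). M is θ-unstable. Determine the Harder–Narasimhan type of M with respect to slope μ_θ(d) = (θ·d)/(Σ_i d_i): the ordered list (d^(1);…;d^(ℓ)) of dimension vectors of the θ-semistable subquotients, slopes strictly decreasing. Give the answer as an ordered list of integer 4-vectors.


Interval decomposition of M: I[1,3], I[1,4], I[2,4], I[3,3].
HN type (ℓ=4): μ^(1)=29/2; μ^(2)=9; μ^(3)=-19/4; μ^(4)=-28/3

((0, 1, 1, 0); (1, 0, 1, 0); (1, 1, 1, 1); (0, 1, 1, 1))


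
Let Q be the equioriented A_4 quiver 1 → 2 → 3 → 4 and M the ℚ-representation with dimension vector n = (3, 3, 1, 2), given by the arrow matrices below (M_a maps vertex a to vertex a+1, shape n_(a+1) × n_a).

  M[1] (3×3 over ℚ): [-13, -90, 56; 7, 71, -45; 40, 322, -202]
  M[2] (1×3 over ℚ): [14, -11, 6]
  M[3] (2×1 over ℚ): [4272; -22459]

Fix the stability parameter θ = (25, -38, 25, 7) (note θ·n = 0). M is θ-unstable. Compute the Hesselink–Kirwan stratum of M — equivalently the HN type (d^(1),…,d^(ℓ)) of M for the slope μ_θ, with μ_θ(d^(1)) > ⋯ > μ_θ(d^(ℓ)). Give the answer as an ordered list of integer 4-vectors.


Barcode: M ≅ I[1,1], I[1,2], I[1,4], I[2,2], I[4,4]. HN layers by μ_θ (5 steps, strictly decreasing):
  μ^(1)=25; μ^(2)=16; μ^(3)=7; μ^(4)=-13/2; μ^(5)=-38

((1, 0, 0, 0); (0, 0, 1, 1); (0, 0, 0, 1); (2, 2, 0, 0); (0, 1, 0, 0))


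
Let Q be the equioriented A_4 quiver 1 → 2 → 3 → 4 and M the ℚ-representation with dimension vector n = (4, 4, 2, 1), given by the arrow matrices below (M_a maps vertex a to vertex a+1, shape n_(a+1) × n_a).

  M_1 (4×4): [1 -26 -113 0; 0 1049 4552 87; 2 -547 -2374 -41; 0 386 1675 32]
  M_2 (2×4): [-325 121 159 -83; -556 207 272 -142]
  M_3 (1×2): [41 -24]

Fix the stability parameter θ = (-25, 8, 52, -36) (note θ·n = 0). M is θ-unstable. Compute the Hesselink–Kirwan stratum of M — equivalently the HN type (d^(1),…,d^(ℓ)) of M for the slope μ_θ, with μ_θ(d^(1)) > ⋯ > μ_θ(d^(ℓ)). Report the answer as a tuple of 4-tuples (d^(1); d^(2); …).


Interval decomposition of M: I[1,1], I[1,2], I[1,3], I[1,4], I[2,2].
HN type (ℓ=3): μ^(1)=52; μ^(2)=8; μ^(3)=-25

((0, 0, 1, 0); (0, 4, 1, 1); (4, 0, 0, 0))


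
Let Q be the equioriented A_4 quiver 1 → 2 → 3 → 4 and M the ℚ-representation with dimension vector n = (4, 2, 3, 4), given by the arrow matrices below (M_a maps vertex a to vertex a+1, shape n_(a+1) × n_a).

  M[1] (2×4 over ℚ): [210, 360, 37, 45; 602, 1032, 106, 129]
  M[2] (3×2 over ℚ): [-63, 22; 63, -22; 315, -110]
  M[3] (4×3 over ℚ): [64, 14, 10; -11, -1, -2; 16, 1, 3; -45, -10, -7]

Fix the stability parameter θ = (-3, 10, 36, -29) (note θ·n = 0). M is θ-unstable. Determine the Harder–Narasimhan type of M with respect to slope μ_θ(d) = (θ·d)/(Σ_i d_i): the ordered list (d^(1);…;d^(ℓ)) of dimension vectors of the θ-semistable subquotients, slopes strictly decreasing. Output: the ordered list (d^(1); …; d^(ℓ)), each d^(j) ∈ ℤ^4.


Via rank(M_{q-1}∘⋯∘M_p): M ≅ I[1,1]^2, I[1,2], I[1,3], I[3,4]^2, I[4,4]^2.
μ_θ-semistable layers: μ^(1)=36; μ^(2)=10; μ^(3)=7/2; μ^(4)=-3; μ^(5)=-29

((0, 0, 1, 0); (0, 2, 0, 0); (0, 0, 2, 2); (4, 0, 0, 0); (0, 0, 0, 2))


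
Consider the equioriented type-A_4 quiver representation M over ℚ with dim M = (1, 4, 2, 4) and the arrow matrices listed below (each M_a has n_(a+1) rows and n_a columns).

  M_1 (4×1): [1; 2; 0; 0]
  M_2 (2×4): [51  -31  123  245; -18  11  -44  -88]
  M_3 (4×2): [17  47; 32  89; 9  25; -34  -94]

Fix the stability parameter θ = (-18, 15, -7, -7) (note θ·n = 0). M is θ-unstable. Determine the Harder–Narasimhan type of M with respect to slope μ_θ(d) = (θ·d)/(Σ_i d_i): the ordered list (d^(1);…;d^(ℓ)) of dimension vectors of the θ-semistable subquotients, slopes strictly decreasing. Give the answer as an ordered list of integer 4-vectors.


Interval decomposition of M: I[1,4], I[2,2]^2, I[2,4], I[4,4]^2.
HN type (ℓ=4): μ^(1)=15; μ^(2)=1/3; μ^(3)=-7; μ^(4)=-18

((0, 2, 0, 0); (0, 2, 2, 2); (0, 0, 0, 2); (1, 0, 0, 0))


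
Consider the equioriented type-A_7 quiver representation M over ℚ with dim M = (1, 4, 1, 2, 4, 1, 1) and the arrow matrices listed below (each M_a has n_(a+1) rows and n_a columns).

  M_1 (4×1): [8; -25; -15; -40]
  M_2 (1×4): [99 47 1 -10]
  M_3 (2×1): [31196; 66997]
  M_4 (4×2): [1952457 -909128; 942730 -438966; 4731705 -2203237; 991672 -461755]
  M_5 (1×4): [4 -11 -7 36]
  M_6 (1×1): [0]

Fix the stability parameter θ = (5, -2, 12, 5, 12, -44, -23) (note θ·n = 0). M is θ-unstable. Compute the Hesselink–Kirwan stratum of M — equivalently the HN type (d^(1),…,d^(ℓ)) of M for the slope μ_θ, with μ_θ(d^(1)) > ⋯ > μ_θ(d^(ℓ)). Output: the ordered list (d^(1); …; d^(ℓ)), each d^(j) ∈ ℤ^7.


Barcode: M ≅ I[1,6], I[2,2]^3, I[4,5], I[5,5]^2, I[7,7]. HN layers by μ_θ (4 steps, strictly decreasing):
  μ^(1)=12; μ^(2)=5; μ^(3)=-2; μ^(4)=-23

((0, 0, 0, 0, 3, 0, 0); (0, 0, 0, 1, 0, 0, 0); (1, 4, 1, 1, 1, 1, 0); (0, 0, 0, 0, 0, 0, 1))


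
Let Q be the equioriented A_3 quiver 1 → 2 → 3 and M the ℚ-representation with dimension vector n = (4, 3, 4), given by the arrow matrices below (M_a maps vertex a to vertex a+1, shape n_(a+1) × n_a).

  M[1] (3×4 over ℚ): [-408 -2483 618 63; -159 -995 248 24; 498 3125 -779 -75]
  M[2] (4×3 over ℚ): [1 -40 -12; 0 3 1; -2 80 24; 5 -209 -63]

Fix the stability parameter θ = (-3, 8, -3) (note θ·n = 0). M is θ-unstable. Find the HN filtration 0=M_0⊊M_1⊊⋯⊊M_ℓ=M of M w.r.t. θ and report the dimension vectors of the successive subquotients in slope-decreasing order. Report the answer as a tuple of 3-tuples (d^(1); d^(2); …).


Via rank(M_{q-1}∘⋯∘M_p): M ≅ I[1,1], I[1,2], I[1,3]^2, I[3,3]^2.
μ_θ-semistable layers: μ^(1)=8; μ^(2)=5/2; μ^(3)=-3

((0, 1, 0); (0, 2, 2); (4, 0, 2))


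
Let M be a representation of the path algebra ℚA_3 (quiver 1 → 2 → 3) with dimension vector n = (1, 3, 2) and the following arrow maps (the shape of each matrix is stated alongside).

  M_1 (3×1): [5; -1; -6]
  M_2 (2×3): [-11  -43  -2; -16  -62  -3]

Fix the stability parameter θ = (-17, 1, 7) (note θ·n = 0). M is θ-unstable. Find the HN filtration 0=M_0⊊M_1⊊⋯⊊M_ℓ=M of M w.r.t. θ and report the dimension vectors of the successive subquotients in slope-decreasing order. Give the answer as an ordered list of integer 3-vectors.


Via rank(M_{q-1}∘⋯∘M_p): M ≅ I[1,2], I[2,3]^2.
μ_θ-semistable layers: μ^(1)=7; μ^(2)=1; μ^(3)=-17

((0, 0, 2); (0, 3, 0); (1, 0, 0))


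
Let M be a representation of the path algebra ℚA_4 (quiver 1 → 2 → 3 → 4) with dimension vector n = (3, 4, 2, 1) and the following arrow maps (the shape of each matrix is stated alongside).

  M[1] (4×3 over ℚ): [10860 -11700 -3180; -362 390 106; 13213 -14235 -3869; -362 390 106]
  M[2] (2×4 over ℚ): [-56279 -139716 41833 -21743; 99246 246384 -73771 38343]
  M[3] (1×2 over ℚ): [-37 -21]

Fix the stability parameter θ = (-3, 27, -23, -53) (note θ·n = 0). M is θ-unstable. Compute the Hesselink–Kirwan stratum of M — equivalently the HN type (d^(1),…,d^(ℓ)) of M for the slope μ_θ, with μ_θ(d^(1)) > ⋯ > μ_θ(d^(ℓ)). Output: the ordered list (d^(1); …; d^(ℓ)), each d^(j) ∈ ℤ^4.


Interval decomposition of M: I[1,1]^2, I[1,4], I[2,2]^2, I[2,3].
HN type (ℓ=4): μ^(1)=27; μ^(2)=2; μ^(3)=-3; μ^(4)=-13

((0, 2, 0, 0); (0, 1, 1, 0); (2, 0, 0, 0); (1, 1, 1, 1))


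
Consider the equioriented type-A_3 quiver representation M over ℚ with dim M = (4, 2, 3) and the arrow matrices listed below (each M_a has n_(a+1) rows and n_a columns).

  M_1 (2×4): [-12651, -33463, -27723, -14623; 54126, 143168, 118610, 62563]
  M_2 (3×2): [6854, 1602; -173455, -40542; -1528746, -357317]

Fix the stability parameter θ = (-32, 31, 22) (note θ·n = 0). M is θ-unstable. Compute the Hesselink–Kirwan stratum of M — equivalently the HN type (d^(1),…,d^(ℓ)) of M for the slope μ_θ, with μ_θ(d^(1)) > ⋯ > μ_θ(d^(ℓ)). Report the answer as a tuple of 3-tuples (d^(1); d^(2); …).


Barcode: M ≅ I[1,1]^2, I[1,3]^2, I[3,3]. HN layers by μ_θ (3 steps, strictly decreasing):
  μ^(1)=53/2; μ^(2)=22; μ^(3)=-32

((0, 2, 2); (0, 0, 1); (4, 0, 0))


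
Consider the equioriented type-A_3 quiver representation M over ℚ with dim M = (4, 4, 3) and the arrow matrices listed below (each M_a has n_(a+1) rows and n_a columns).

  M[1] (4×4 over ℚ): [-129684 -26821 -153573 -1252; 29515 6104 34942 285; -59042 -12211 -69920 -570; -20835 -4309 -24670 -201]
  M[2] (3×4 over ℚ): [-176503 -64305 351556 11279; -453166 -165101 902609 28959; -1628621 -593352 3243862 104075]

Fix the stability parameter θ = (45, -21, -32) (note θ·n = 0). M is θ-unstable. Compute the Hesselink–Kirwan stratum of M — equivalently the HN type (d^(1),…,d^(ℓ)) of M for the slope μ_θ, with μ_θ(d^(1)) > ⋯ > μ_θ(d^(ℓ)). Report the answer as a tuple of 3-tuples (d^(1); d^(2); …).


Via rank(M_{q-1}∘⋯∘M_p): M ≅ I[1,1], I[1,2], I[1,3]^2, I[2,3].
μ_θ-semistable layers: μ^(1)=45; μ^(2)=12; μ^(3)=-8/3; μ^(4)=-53/2

((1, 0, 0); (1, 1, 0); (2, 2, 2); (0, 1, 1))


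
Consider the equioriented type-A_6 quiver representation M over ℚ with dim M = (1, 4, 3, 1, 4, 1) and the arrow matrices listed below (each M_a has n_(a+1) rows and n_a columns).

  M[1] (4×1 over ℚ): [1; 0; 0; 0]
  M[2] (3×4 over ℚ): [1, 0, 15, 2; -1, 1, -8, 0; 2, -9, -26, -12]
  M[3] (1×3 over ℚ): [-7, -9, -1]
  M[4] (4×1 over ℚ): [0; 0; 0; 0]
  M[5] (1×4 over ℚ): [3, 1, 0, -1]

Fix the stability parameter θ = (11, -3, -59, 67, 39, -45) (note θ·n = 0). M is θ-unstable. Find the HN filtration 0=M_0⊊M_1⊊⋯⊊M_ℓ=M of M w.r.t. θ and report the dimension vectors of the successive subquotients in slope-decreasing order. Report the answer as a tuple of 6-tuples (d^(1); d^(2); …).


Interval decomposition of M: I[1,3], I[2,2], I[2,3], I[2,4], I[5,5]^3, I[5,6].
HN type (ℓ=5): μ^(1)=67; μ^(2)=39; μ^(3)=-3; μ^(4)=-17; μ^(5)=-31

((0, 0, 0, 1, 0, 0); (0, 0, 0, 0, 3, 0); (0, 1, 0, 0, 1, 1); (1, 1, 1, 0, 0, 0); (0, 2, 2, 0, 0, 0))


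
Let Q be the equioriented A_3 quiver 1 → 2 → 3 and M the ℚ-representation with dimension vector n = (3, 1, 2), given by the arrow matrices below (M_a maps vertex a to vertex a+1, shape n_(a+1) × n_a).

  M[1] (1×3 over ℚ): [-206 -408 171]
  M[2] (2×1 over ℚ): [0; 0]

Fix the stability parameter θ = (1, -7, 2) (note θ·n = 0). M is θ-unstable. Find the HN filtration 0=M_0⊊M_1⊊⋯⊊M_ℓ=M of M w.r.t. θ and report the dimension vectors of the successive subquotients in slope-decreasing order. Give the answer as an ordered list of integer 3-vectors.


Barcode: M ≅ I[1,1]^2, I[1,2], I[3,3]^2. HN layers by μ_θ (3 steps, strictly decreasing):
  μ^(1)=2; μ^(2)=1; μ^(3)=-3

((0, 0, 2); (2, 0, 0); (1, 1, 0))


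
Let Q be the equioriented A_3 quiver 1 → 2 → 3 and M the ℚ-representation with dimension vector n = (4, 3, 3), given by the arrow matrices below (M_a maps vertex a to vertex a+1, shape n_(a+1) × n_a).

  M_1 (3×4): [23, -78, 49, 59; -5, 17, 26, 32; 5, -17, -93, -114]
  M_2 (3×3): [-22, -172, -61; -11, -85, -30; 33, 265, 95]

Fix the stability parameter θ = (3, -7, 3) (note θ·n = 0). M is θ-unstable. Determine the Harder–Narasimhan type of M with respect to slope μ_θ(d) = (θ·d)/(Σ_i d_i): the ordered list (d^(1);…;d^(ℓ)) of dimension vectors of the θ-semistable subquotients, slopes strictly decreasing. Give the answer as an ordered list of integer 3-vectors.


Barcode: M ≅ I[1,1], I[1,2], I[1,3]^2, I[3,3]. HN layers by μ_θ (2 steps, strictly decreasing):
  μ^(1)=3; μ^(2)=-2

((1, 0, 3); (3, 3, 0))


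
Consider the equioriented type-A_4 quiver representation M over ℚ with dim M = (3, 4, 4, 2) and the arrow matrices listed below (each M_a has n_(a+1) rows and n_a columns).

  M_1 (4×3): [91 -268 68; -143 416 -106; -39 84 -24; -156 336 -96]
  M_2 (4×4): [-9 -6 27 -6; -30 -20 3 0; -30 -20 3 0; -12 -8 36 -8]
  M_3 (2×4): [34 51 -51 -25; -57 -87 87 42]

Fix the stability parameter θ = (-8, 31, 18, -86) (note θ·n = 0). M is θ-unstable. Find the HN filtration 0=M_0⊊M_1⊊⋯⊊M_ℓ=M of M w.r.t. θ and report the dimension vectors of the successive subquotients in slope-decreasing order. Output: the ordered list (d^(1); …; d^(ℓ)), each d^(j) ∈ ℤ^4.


Barcode: M ≅ I[1,1], I[1,2], I[1,4], I[2,2], I[2,3], I[3,3], I[3,4]. HN layers by μ_θ (6 steps, strictly decreasing):
  μ^(1)=31; μ^(2)=49/2; μ^(3)=18; μ^(4)=-8; μ^(5)=-45/4; μ^(6)=-34

((0, 2, 0, 0); (0, 1, 1, 0); (0, 0, 1, 0); (2, 0, 0, 0); (1, 1, 1, 1); (0, 0, 1, 1))


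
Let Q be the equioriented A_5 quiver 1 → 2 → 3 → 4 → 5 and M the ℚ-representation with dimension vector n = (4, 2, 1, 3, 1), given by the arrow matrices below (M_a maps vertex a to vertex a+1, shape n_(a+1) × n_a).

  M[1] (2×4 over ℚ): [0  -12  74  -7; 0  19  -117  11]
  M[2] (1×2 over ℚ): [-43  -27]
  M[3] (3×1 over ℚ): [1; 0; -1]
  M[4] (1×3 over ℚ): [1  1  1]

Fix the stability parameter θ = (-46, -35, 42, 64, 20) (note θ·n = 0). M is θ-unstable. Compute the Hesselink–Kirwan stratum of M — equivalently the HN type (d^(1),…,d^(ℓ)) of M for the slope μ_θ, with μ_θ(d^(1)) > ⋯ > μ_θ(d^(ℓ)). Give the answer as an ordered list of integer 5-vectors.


Via rank(M_{q-1}∘⋯∘M_p): M ≅ I[1,1]^2, I[1,2], I[1,4], I[4,4], I[4,5].
μ_θ-semistable layers: μ^(1)=64; μ^(2)=42; μ^(3)=-35; μ^(4)=-46

((0, 0, 0, 2, 0); (0, 0, 1, 1, 1); (0, 2, 0, 0, 0); (4, 0, 0, 0, 0))


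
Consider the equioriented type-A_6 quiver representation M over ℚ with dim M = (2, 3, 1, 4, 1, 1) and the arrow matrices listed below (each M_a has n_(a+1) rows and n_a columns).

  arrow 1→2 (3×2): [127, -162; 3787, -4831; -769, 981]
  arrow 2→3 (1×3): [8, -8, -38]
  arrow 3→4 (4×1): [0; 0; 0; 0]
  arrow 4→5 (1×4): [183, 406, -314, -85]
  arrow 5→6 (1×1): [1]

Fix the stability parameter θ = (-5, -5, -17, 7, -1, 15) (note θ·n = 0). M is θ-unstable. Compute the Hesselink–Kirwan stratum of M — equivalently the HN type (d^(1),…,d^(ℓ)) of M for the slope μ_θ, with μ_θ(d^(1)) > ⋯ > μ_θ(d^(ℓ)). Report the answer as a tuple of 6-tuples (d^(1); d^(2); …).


Via rank(M_{q-1}∘⋯∘M_p): M ≅ I[1,2], I[1,3], I[2,2], I[4,4]^3, I[4,6].
μ_θ-semistable layers: μ^(1)=15; μ^(2)=7; μ^(3)=3; μ^(4)=-5; μ^(5)=-9

((0, 0, 0, 0, 0, 1); (0, 0, 0, 3, 0, 0); (0, 0, 0, 1, 1, 0); (1, 2, 0, 0, 0, 0); (1, 1, 1, 0, 0, 0))


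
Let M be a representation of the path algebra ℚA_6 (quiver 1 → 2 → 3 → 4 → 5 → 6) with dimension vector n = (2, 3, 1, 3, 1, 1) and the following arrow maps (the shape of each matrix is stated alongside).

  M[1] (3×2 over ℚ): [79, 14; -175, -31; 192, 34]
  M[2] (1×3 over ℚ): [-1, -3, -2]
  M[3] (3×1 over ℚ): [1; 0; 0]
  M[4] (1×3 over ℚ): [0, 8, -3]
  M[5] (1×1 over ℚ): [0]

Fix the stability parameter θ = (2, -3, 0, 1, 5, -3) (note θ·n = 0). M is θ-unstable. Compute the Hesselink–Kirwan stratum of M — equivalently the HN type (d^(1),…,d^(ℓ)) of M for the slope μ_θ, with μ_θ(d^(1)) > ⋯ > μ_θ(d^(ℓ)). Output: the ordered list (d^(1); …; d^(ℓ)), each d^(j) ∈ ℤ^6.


Barcode: M ≅ I[1,2], I[1,4], I[2,2], I[4,4], I[4,5], I[6,6]. HN layers by μ_θ (5 steps, strictly decreasing):
  μ^(1)=5; μ^(2)=1; μ^(3)=0; μ^(4)=-1/2; μ^(5)=-3

((0, 0, 0, 0, 1, 0); (0, 0, 0, 3, 0, 0); (0, 0, 1, 0, 0, 0); (2, 2, 0, 0, 0, 0); (0, 1, 0, 0, 0, 1))


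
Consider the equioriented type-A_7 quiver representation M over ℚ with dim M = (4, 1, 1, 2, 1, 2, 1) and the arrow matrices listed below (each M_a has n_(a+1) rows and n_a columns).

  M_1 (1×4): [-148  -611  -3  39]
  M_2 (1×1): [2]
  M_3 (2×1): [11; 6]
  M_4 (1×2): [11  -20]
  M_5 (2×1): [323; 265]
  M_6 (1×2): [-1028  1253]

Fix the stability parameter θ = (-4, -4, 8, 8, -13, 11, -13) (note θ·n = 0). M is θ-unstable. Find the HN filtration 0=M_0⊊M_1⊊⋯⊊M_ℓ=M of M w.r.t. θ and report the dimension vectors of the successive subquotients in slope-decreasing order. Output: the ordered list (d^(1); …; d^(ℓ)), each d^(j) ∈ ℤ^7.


Barcode: M ≅ I[1,1]^3, I[1,7], I[4,4], I[6,6]. HN layers by μ_θ (4 steps, strictly decreasing):
  μ^(1)=11; μ^(2)=8; μ^(3)=1/5; μ^(4)=-4

((0, 0, 0, 0, 0, 1, 0); (0, 0, 0, 1, 0, 0, 0); (0, 0, 1, 1, 1, 1, 1); (4, 1, 0, 0, 0, 0, 0))


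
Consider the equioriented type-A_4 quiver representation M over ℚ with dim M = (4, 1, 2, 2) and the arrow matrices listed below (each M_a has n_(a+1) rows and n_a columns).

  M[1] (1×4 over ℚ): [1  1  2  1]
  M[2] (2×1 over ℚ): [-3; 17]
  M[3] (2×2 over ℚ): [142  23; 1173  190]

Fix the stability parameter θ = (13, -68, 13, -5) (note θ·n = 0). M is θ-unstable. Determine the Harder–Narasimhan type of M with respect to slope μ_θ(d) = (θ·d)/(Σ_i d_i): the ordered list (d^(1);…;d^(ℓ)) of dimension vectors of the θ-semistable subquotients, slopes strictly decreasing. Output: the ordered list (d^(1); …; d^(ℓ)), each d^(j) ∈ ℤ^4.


Interval decomposition of M: I[1,1]^3, I[1,4], I[3,4].
HN type (ℓ=3): μ^(1)=13; μ^(2)=4; μ^(3)=-55/2

((3, 0, 0, 0); (0, 0, 2, 2); (1, 1, 0, 0))


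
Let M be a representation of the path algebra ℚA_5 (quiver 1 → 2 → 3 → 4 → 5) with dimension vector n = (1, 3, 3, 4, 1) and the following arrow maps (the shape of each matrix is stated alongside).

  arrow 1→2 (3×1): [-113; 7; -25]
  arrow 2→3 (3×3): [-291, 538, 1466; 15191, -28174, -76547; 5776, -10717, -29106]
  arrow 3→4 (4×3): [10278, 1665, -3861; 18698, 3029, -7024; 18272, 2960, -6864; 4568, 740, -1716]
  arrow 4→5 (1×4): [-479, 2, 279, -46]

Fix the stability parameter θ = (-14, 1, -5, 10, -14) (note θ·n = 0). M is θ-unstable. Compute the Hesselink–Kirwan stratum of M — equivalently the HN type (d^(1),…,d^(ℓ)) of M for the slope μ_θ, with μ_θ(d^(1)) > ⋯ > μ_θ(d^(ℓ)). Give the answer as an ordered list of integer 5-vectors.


Via rank(M_{q-1}∘⋯∘M_p): M ≅ I[1,5], I[2,3], I[2,4], I[4,4]^2.
μ_θ-semistable layers: μ^(1)=10; μ^(2)=-2; μ^(3)=-14

((0, 0, 0, 3, 0); (0, 3, 3, 1, 1); (1, 0, 0, 0, 0))


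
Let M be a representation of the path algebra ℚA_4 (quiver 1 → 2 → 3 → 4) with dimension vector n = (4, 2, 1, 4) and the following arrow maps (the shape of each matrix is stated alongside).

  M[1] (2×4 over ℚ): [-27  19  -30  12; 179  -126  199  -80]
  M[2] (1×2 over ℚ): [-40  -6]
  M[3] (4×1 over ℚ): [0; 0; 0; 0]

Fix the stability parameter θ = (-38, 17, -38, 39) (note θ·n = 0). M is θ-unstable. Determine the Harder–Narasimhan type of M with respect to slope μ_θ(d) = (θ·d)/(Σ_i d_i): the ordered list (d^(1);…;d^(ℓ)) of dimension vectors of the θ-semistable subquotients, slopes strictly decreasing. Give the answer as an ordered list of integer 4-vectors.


Interval decomposition of M: I[1,1]^2, I[1,2], I[1,3], I[4,4]^4.
HN type (ℓ=4): μ^(1)=39; μ^(2)=17; μ^(3)=-21/2; μ^(4)=-38

((0, 0, 0, 4); (0, 1, 0, 0); (0, 1, 1, 0); (4, 0, 0, 0))


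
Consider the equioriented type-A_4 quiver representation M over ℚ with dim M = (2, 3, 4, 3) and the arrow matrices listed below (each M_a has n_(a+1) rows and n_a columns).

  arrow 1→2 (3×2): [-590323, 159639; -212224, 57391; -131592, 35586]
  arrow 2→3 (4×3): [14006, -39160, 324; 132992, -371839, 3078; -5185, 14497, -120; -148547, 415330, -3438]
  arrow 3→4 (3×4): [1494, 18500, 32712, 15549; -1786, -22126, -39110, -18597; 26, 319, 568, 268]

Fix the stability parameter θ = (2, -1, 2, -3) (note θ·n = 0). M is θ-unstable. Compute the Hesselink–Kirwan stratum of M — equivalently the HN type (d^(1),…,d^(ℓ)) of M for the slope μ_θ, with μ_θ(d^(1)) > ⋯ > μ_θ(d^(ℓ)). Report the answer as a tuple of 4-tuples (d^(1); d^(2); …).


Interval decomposition of M: I[1,4]^2, I[2,2], I[3,3], I[3,4].
HN type (ℓ=4): μ^(1)=2; μ^(2)=0; μ^(3)=-1/2; μ^(4)=-1

((0, 0, 1, 0); (2, 2, 2, 2); (0, 0, 1, 1); (0, 1, 0, 0))


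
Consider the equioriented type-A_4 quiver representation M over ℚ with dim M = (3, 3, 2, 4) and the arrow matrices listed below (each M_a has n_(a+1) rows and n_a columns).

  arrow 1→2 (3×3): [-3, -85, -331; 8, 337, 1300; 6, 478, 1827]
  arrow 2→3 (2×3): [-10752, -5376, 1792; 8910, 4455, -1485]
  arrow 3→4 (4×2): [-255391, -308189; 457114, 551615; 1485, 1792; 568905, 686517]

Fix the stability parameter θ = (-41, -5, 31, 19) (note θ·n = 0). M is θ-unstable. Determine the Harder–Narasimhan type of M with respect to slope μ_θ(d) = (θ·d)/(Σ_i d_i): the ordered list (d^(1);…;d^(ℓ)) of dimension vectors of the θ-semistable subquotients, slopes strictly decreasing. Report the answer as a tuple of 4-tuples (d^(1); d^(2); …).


Barcode: M ≅ I[1,2]^2, I[1,4], I[3,4], I[4,4]^2. HN layers by μ_θ (4 steps, strictly decreasing):
  μ^(1)=25; μ^(2)=19; μ^(3)=-5; μ^(4)=-41

((0, 0, 2, 2); (0, 0, 0, 2); (0, 3, 0, 0); (3, 0, 0, 0))


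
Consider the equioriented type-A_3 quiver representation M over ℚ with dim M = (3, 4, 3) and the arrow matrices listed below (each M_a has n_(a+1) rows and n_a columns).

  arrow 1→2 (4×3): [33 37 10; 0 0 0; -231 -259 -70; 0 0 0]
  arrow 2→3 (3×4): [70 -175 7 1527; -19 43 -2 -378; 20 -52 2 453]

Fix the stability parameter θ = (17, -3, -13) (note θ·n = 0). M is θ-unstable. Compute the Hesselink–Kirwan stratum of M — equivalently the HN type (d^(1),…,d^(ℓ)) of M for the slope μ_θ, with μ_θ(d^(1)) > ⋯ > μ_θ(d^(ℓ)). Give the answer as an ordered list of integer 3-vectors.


Via rank(M_{q-1}∘⋯∘M_p): M ≅ I[1,1]^2, I[1,3], I[2,2], I[2,3]^2.
μ_θ-semistable layers: μ^(1)=17; μ^(2)=1/3; μ^(3)=-3; μ^(4)=-8

((2, 0, 0); (1, 1, 1); (0, 1, 0); (0, 2, 2))


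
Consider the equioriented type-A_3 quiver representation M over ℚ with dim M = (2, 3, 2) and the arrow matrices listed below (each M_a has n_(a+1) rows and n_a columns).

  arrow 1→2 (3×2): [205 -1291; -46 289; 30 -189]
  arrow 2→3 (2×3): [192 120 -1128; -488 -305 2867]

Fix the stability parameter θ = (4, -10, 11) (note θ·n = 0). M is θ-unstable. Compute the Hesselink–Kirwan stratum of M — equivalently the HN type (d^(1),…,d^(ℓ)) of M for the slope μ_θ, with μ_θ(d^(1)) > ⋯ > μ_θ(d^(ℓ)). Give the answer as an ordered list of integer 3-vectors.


Barcode: M ≅ I[1,2]^2, I[2,3], I[3,3]. HN layers by μ_θ (3 steps, strictly decreasing):
  μ^(1)=11; μ^(2)=-3; μ^(3)=-10

((0, 0, 2); (2, 2, 0); (0, 1, 0))


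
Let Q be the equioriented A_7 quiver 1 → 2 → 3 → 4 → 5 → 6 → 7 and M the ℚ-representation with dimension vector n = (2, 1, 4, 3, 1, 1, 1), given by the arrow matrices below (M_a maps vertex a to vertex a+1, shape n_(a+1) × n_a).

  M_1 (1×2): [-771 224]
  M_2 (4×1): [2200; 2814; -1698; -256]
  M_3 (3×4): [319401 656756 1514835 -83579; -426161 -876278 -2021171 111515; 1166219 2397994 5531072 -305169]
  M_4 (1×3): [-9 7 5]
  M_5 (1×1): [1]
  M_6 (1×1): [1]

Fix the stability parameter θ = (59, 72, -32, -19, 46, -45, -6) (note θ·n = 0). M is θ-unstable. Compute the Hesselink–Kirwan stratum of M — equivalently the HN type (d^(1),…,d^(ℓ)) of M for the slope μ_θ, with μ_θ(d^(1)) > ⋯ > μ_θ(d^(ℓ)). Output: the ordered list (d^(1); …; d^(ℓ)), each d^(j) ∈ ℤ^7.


Via rank(M_{q-1}∘⋯∘M_p): M ≅ I[1,1], I[1,4], I[3,3], I[3,4], I[3,7].
μ_θ-semistable layers: μ^(1)=59; μ^(2)=20; μ^(3)=-5/3; μ^(4)=-19; μ^(5)=-32

((1, 0, 0, 0, 0, 0, 0); (1, 1, 1, 1, 0, 0, 0); (0, 0, 0, 0, 1, 1, 1); (0, 0, 0, 2, 0, 0, 0); (0, 0, 3, 0, 0, 0, 0))


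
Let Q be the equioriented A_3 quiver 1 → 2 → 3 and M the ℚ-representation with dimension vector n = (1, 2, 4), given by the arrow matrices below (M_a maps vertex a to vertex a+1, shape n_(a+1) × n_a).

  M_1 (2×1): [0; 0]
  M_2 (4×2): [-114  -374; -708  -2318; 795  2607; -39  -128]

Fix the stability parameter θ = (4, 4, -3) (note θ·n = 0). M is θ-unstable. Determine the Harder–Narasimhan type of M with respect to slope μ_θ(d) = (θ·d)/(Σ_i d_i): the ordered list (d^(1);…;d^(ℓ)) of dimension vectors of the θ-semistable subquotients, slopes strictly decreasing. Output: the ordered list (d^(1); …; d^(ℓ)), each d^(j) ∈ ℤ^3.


Interval decomposition of M: I[1,1], I[2,3]^2, I[3,3]^2.
HN type (ℓ=3): μ^(1)=4; μ^(2)=1/2; μ^(3)=-3

((1, 0, 0); (0, 2, 2); (0, 0, 2))


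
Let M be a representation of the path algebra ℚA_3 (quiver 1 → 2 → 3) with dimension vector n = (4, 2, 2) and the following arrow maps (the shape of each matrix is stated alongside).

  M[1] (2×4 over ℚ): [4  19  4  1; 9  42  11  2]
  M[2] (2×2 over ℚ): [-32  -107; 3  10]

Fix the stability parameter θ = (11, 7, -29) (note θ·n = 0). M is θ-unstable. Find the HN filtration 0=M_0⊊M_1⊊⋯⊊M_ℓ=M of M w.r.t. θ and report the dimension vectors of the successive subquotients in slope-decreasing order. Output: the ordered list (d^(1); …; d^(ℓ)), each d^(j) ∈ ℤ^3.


Interval decomposition of M: I[1,1]^2, I[1,3]^2.
HN type (ℓ=2): μ^(1)=11; μ^(2)=-11/3

((2, 0, 0); (2, 2, 2))


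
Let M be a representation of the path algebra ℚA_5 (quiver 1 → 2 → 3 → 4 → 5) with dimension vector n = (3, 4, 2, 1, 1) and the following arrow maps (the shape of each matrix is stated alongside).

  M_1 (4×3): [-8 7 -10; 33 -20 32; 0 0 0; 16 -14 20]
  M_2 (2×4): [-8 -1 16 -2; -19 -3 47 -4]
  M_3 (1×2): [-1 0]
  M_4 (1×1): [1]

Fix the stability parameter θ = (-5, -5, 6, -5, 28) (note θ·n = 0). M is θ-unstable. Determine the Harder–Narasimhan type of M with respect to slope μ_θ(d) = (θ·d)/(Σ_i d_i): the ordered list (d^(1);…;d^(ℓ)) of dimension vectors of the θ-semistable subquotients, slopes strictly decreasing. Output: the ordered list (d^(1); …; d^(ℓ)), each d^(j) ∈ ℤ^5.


Barcode: M ≅ I[1,1], I[1,3], I[1,5], I[2,2]^2. HN layers by μ_θ (4 steps, strictly decreasing):
  μ^(1)=28; μ^(2)=6; μ^(3)=1/2; μ^(4)=-5

((0, 0, 0, 0, 1); (0, 0, 1, 0, 0); (0, 0, 1, 1, 0); (3, 4, 0, 0, 0))


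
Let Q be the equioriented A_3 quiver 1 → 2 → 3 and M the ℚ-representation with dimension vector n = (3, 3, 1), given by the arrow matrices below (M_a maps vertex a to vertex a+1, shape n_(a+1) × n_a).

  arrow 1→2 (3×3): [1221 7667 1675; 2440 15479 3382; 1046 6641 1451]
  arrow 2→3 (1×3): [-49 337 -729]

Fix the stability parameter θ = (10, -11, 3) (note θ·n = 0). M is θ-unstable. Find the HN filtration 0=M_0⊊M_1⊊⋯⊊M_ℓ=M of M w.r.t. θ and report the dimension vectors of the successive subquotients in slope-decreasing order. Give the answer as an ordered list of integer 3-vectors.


Barcode: M ≅ I[1,2]^2, I[1,3]. HN layers by μ_θ (2 steps, strictly decreasing):
  μ^(1)=3; μ^(2)=-1/2

((0, 0, 1); (3, 3, 0))


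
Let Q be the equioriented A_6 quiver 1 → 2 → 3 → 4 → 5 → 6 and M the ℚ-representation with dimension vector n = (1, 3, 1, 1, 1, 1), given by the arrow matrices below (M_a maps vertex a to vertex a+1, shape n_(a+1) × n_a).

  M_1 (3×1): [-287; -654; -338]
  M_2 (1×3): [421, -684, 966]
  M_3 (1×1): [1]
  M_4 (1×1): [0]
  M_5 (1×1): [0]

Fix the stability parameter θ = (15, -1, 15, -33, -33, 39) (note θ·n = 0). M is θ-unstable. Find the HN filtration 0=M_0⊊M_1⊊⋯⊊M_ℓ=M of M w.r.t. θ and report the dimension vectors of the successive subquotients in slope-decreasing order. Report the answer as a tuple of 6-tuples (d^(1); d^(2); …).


Barcode: M ≅ I[1,4], I[2,2]^2, I[5,5], I[6,6]. HN layers by μ_θ (3 steps, strictly decreasing):
  μ^(1)=39; μ^(2)=-1; μ^(3)=-33

((0, 0, 0, 0, 0, 1); (1, 3, 1, 1, 0, 0); (0, 0, 0, 0, 1, 0))


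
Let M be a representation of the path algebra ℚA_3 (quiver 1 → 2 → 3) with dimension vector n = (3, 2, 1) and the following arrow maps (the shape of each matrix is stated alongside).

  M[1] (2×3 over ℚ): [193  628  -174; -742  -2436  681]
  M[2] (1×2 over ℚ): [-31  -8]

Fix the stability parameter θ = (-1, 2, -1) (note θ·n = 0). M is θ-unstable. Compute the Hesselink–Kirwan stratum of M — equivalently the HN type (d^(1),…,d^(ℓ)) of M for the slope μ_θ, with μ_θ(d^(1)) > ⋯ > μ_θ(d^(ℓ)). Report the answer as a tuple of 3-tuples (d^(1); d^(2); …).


Via rank(M_{q-1}∘⋯∘M_p): M ≅ I[1,1], I[1,2], I[1,3].
μ_θ-semistable layers: μ^(1)=2; μ^(2)=1/2; μ^(3)=-1

((0, 1, 0); (0, 1, 1); (3, 0, 0))


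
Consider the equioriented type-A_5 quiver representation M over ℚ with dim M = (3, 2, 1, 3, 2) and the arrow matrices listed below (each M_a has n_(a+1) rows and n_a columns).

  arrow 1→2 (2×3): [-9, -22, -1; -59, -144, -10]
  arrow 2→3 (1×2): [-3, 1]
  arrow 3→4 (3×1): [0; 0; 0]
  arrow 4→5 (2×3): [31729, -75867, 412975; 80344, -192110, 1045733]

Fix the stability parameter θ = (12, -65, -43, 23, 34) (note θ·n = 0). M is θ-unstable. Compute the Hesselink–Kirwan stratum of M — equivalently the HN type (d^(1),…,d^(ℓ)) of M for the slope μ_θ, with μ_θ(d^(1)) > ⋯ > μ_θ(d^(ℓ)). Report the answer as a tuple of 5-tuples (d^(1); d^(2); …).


Barcode: M ≅ I[1,1], I[1,2], I[1,3], I[4,4], I[4,5]^2. HN layers by μ_θ (5 steps, strictly decreasing):
  μ^(1)=34; μ^(2)=23; μ^(3)=12; μ^(4)=-53/2; μ^(5)=-32

((0, 0, 0, 0, 2); (0, 0, 0, 3, 0); (1, 0, 0, 0, 0); (1, 1, 0, 0, 0); (1, 1, 1, 0, 0))


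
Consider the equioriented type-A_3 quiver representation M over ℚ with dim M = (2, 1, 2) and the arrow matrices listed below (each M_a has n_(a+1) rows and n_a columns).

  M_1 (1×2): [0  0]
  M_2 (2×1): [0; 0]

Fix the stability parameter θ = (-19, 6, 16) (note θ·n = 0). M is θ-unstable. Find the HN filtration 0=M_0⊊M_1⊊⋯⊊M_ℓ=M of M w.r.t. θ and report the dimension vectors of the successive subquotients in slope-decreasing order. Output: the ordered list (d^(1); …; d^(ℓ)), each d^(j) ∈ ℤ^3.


Barcode: M ≅ I[1,1]^2, I[2,2], I[3,3]^2. HN layers by μ_θ (3 steps, strictly decreasing):
  μ^(1)=16; μ^(2)=6; μ^(3)=-19

((0, 0, 2); (0, 1, 0); (2, 0, 0))


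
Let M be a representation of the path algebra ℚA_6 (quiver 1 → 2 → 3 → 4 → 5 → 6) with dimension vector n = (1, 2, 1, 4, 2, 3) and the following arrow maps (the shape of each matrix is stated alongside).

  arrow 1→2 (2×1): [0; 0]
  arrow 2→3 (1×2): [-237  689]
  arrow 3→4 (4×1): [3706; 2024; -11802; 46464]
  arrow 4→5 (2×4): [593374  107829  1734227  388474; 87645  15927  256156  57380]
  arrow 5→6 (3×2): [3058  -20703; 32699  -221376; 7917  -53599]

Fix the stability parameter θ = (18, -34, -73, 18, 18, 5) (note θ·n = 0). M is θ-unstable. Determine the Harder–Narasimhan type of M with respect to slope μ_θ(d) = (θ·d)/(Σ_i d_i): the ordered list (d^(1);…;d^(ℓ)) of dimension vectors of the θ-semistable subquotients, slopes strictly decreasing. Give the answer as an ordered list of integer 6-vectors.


Interval decomposition of M: I[1,1], I[2,2], I[2,6], I[4,4]^2, I[4,6], I[6,6].
HN type (ℓ=5): μ^(1)=18; μ^(2)=41/3; μ^(3)=5; μ^(4)=-34; μ^(5)=-107/2

((1, 0, 0, 2, 0, 0); (0, 0, 0, 2, 2, 2); (0, 0, 0, 0, 0, 1); (0, 1, 0, 0, 0, 0); (0, 1, 1, 0, 0, 0))
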